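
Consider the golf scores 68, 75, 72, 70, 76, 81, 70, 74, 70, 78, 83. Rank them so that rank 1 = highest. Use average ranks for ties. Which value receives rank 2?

Sorted (descending): 83, 81, 78, 76, 75, 74, 72, 70, 70, 70, 68
The 3 values of 70 occupy positions 8–10 → average rank 9.
Rank 2 → value 81.

81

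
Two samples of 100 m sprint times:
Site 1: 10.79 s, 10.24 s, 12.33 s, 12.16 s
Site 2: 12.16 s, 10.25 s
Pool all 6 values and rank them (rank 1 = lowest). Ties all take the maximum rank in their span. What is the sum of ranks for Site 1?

Sorted (ascending): 10.24, 10.25, 10.79, 12.16, 12.16, 12.33
The 2 values of 12.16 occupy positions 4–5 → each gets rank 5.
Site 1 values → pooled ranks: 10.79→3, 10.24→1, 12.33→6, 12.16→5
Rank sum = 3 + 1 + 6 + 5 = 15

15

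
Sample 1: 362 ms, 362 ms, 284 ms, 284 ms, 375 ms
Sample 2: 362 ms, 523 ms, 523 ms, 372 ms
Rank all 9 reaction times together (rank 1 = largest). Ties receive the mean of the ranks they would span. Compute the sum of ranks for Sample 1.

Sorted (descending): 523, 523, 375, 372, 362, 362, 362, 284, 284
The 2 values of 523 occupy positions 1–2 → average rank (1+2)/2 = 1.5.
The 3 values of 362 occupy positions 5–7 → average rank 6.
The 2 values of 284 occupy positions 8–9 → average rank (8+9)/2 = 8.5.
Sample 1 values → pooled ranks: 362→6, 362→6, 284→8.5, 284→8.5, 375→3
Rank sum = 6 + 6 + 8.5 + 8.5 + 3 = 32

32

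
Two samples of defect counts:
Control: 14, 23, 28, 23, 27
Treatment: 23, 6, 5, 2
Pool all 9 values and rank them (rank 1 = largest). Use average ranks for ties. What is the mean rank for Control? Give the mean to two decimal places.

Sorted (descending): 28, 27, 23, 23, 23, 14, 6, 5, 2
The 3 values of 23 occupy positions 3–5 → average rank 4.
Control values → pooled ranks: 14→6, 23→4, 28→1, 23→4, 27→2
Mean rank = (6 + 4 + 1 + 4 + 2) / 5 = 3.40

3.40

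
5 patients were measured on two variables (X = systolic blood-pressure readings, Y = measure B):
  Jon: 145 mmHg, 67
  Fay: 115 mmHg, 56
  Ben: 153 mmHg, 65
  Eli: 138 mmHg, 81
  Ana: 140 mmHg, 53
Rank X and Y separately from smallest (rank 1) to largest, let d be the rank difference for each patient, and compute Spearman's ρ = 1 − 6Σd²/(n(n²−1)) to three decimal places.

Ranks of variable 1: 4, 1, 5, 2, 3
Ranks of variable 2: 4, 2, 3, 5, 1
d = r₁ − r₂: 0, -1, 2, -3, 2
d²: 0, 1, 4, 9, 4; Σd² = 18
ρ = 1 − 6·18/(5·24) = 1 − 108/120 = 0.100

0.100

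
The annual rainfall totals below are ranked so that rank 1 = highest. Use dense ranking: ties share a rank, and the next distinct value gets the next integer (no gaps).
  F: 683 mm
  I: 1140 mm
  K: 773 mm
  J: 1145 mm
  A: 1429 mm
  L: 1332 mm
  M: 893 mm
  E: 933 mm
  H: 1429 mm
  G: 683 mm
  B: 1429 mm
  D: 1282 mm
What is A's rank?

Sorted (descending): 1429, 1429, 1429, 1332, 1282, 1145, 1140, 933, 893, 773, 683, 683
The 3 values of 1429 share dense rank 1.
The 2 values of 683 share dense rank 9.
Remaining distinct values take the next consecutive integers.
A has value 1429 mm → rank 1.

1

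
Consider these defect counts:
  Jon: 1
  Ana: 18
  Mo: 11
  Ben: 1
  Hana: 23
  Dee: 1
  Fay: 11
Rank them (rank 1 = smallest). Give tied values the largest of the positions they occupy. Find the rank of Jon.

3

Sorted (ascending): 1, 1, 1, 11, 11, 18, 23
The 3 values of 1 occupy positions 1–3 → each gets rank 3.
The 2 values of 11 occupy positions 4–5 → each gets rank 5.
Jon has value 1 → rank 3.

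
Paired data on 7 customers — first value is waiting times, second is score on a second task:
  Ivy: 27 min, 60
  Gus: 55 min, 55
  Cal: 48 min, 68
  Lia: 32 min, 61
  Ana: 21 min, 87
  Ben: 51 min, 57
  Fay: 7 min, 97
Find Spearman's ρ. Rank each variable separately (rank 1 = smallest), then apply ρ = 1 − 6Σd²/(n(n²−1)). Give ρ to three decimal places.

Ranks of variable 1: 3, 7, 5, 4, 2, 6, 1
Ranks of variable 2: 3, 1, 5, 4, 6, 2, 7
d = r₁ − r₂: 0, 6, 0, 0, -4, 4, -6
d²: 0, 36, 0, 0, 16, 16, 36; Σd² = 104
ρ = 1 − 6·104/(7·48) = 1 − 624/336 = -0.857

-0.857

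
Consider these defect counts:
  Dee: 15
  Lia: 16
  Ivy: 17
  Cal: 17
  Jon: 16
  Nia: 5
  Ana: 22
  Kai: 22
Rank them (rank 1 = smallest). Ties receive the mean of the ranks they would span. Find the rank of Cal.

Sorted (ascending): 5, 15, 16, 16, 17, 17, 22, 22
The 2 values of 16 occupy positions 3–4 → average rank (3+4)/2 = 3.5.
The 2 values of 17 occupy positions 5–6 → average rank (5+6)/2 = 5.5.
The 2 values of 22 occupy positions 7–8 → average rank (7+8)/2 = 7.5.
Cal has value 17 → rank 5.5.

5.5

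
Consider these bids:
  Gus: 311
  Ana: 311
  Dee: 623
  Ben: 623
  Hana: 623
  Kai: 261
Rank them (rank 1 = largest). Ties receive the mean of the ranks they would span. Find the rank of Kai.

Sorted (descending): 623, 623, 623, 311, 311, 261
The 3 values of 623 occupy positions 1–3 → average rank 2.
The 2 values of 311 occupy positions 4–5 → average rank (4+5)/2 = 4.5.
Kai has value 261 → rank 6.

6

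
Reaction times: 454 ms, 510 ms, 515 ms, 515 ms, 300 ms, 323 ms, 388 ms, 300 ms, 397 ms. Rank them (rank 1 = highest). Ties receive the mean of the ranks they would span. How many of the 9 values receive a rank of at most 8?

Sorted (descending): 515, 515, 510, 454, 397, 388, 323, 300, 300
The 2 values of 515 occupy positions 1–2 → average rank (1+2)/2 = 1.5.
The 2 values of 300 occupy positions 8–9 → average rank (8+9)/2 = 8.5.
Ranks ≤ 8: {1.5, 1.5, 3, 4, 5, 6, 7} → 7 values.

7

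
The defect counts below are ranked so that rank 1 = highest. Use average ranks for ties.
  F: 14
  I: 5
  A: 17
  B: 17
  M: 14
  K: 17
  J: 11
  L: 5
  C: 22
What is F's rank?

5.5

Sorted (descending): 22, 17, 17, 17, 14, 14, 11, 5, 5
The 3 values of 17 occupy positions 2–4 → average rank 3.
The 2 values of 14 occupy positions 5–6 → average rank (5+6)/2 = 5.5.
The 2 values of 5 occupy positions 8–9 → average rank (8+9)/2 = 8.5.
F has value 14 → rank 5.5.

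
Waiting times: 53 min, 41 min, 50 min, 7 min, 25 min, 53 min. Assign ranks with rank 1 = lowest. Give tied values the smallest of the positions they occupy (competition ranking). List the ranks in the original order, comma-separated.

5, 3, 4, 1, 2, 5

Sorted (ascending): 7, 25, 41, 50, 53, 53
The 2 values of 53 occupy positions 5–6 → each gets rank 5.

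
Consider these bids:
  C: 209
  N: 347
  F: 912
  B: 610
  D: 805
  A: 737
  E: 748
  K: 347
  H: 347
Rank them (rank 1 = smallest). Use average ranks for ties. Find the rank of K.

3

Sorted (ascending): 209, 347, 347, 347, 610, 737, 748, 805, 912
The 3 values of 347 occupy positions 2–4 → average rank 3.
K has value 347 → rank 3.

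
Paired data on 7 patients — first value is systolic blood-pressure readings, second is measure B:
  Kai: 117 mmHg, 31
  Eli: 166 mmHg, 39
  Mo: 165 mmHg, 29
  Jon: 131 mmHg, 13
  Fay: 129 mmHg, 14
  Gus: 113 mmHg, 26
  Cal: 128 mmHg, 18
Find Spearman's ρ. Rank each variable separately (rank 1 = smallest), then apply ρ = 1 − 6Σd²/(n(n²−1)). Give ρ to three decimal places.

0.179

Ranks of variable 1: 2, 7, 6, 5, 4, 1, 3
Ranks of variable 2: 6, 7, 5, 1, 2, 4, 3
d = r₁ − r₂: -4, 0, 1, 4, 2, -3, 0
d²: 16, 0, 1, 16, 4, 9, 0; Σd² = 46
ρ = 1 − 6·46/(7·48) = 1 − 276/336 = 0.179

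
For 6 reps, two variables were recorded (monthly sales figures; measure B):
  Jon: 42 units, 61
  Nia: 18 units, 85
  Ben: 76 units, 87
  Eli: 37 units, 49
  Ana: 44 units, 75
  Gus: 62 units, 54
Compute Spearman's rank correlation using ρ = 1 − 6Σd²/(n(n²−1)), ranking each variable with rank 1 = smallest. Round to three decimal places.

0.257

Ranks of variable 1: 3, 1, 6, 2, 4, 5
Ranks of variable 2: 3, 5, 6, 1, 4, 2
d = r₁ − r₂: 0, -4, 0, 1, 0, 3
d²: 0, 16, 0, 1, 0, 9; Σd² = 26
ρ = 1 − 6·26/(6·35) = 1 − 156/210 = 0.257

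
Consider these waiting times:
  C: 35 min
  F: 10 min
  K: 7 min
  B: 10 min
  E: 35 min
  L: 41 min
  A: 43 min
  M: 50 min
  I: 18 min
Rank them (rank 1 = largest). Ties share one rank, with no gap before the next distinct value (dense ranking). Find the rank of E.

4

Sorted (descending): 50, 43, 41, 35, 35, 18, 10, 10, 7
The 2 values of 35 share dense rank 4.
The 2 values of 10 share dense rank 6.
Remaining distinct values take the next consecutive integers.
E has value 35 min → rank 4.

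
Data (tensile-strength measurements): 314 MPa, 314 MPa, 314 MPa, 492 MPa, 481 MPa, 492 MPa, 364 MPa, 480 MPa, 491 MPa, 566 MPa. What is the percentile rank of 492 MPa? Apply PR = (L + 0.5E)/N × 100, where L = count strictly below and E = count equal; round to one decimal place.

80.0

N = 10.
Strictly below 492: 7. Equal to 492: 2.
PR = (7 + 0.5·2)/10 × 100 = 80.0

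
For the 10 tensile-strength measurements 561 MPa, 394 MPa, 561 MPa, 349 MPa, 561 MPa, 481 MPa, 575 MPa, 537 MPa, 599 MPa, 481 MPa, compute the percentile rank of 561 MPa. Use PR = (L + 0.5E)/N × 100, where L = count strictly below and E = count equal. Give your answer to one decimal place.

N = 10.
Strictly below 561: 5. Equal to 561: 3.
PR = (5 + 0.5·3)/10 × 100 = 65.0

65.0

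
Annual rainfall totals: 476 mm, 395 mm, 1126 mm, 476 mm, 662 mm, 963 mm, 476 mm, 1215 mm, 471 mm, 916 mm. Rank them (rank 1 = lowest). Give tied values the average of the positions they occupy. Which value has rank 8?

Sorted (ascending): 395, 471, 476, 476, 476, 662, 916, 963, 1126, 1215
The 3 values of 476 occupy positions 3–5 → average rank 4.
Rank 8 → value 963.

963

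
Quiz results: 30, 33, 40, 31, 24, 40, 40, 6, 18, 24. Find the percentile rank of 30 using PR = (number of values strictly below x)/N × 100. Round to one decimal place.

N = 10.
Strictly below 30: 4. Equal to 30: 1.
PR = 4/10 × 100 = 40.0

40.0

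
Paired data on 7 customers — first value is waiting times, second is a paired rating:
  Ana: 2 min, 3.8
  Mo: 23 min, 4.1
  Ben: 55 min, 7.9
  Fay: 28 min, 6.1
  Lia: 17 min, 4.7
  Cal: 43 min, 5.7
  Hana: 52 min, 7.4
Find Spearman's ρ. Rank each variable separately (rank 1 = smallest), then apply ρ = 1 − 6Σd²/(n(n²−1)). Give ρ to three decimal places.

0.929

Ranks of variable 1: 1, 3, 7, 4, 2, 5, 6
Ranks of variable 2: 1, 2, 7, 5, 3, 4, 6
d = r₁ − r₂: 0, 1, 0, -1, -1, 1, 0
d²: 0, 1, 0, 1, 1, 1, 0; Σd² = 4
ρ = 1 − 6·4/(7·48) = 1 − 24/336 = 0.929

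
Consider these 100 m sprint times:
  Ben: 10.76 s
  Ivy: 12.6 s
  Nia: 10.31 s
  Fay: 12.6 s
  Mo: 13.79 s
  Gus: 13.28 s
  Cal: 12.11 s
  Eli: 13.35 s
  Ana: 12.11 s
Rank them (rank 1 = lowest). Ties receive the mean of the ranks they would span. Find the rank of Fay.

Sorted (ascending): 10.31, 10.76, 12.11, 12.11, 12.6, 12.6, 13.28, 13.35, 13.79
The 2 values of 12.11 occupy positions 3–4 → average rank (3+4)/2 = 3.5.
The 2 values of 12.6 occupy positions 5–6 → average rank (5+6)/2 = 5.5.
Fay has value 12.6 s → rank 5.5.

5.5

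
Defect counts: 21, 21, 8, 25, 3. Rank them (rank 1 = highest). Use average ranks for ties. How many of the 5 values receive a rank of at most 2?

Sorted (descending): 25, 21, 21, 8, 3
The 2 values of 21 occupy positions 2–3 → average rank (2+3)/2 = 2.5.
Ranks ≤ 2: {1} → 1 value.

1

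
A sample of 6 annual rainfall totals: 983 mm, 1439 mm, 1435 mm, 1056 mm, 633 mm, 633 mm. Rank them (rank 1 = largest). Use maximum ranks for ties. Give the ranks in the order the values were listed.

Sorted (descending): 1439, 1435, 1056, 983, 633, 633
The 2 values of 633 occupy positions 5–6 → each gets rank 6.

4, 1, 2, 3, 6, 6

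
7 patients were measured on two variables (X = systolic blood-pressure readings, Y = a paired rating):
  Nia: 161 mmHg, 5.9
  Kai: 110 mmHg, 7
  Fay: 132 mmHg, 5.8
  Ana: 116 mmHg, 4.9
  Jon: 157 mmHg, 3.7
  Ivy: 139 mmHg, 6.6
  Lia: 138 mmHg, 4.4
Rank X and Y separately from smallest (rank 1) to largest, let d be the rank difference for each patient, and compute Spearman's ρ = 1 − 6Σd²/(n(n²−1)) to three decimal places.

Ranks of variable 1: 7, 1, 3, 2, 6, 5, 4
Ranks of variable 2: 5, 7, 4, 3, 1, 6, 2
d = r₁ − r₂: 2, -6, -1, -1, 5, -1, 2
d²: 4, 36, 1, 1, 25, 1, 4; Σd² = 72
ρ = 1 − 6·72/(7·48) = 1 − 432/336 = -0.286

-0.286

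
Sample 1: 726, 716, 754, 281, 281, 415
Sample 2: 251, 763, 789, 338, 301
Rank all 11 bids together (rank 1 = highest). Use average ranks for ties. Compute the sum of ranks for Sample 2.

Sorted (descending): 789, 763, 754, 726, 716, 415, 338, 301, 281, 281, 251
The 2 values of 281 occupy positions 9–10 → average rank (9+10)/2 = 9.5.
Sample 2 values → pooled ranks: 251→11, 763→2, 789→1, 338→7, 301→8
Rank sum = 11 + 2 + 1 + 7 + 8 = 29

29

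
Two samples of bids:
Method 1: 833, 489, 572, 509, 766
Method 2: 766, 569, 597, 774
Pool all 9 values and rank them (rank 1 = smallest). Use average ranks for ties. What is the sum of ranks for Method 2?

Sorted (ascending): 489, 509, 569, 572, 597, 766, 766, 774, 833
The 2 values of 766 occupy positions 6–7 → average rank (6+7)/2 = 6.5.
Method 2 values → pooled ranks: 766→6.5, 569→3, 597→5, 774→8
Rank sum = 6.5 + 3 + 5 + 8 = 22.5

22.5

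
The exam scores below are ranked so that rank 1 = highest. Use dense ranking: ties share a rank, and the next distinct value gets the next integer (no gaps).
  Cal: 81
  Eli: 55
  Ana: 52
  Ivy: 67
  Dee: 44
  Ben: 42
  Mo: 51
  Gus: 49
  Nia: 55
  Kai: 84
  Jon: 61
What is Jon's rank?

4

Sorted (descending): 84, 81, 67, 61, 55, 55, 52, 51, 49, 44, 42
The 2 values of 55 share dense rank 5.
Remaining distinct values take the next consecutive integers.
Jon has value 61 → rank 4.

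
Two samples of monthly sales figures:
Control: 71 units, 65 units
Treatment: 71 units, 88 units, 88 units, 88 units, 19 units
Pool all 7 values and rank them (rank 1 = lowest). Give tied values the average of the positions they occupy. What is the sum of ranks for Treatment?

Sorted (ascending): 19, 65, 71, 71, 88, 88, 88
The 2 values of 71 occupy positions 3–4 → average rank (3+4)/2 = 3.5.
The 3 values of 88 occupy positions 5–7 → average rank 6.
Treatment values → pooled ranks: 71→3.5, 88→6, 88→6, 88→6, 19→1
Rank sum = 3.5 + 6 + 6 + 6 + 1 = 22.5

22.5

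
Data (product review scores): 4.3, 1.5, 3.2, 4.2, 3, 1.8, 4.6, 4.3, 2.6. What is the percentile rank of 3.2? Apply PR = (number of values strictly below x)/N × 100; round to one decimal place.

N = 9.
Strictly below 3.2: 4. Equal to 3.2: 1.
PR = 4/9 × 100 = 44.4

44.4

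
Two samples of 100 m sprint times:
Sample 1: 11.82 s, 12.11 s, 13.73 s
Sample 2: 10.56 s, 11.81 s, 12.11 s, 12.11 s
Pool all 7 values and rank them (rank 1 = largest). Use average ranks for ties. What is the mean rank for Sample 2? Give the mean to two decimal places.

4.75

Sorted (descending): 13.73, 12.11, 12.11, 12.11, 11.82, 11.81, 10.56
The 3 values of 12.11 occupy positions 2–4 → average rank 3.
Sample 2 values → pooled ranks: 10.56→7, 11.81→6, 12.11→3, 12.11→3
Mean rank = (7 + 6 + 3 + 3) / 4 = 4.75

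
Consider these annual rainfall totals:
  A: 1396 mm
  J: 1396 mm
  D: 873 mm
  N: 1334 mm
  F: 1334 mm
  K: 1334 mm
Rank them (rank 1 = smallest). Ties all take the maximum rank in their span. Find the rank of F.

Sorted (ascending): 873, 1334, 1334, 1334, 1396, 1396
The 3 values of 1334 occupy positions 2–4 → each gets rank 4.
The 2 values of 1396 occupy positions 5–6 → each gets rank 6.
F has value 1334 mm → rank 4.

4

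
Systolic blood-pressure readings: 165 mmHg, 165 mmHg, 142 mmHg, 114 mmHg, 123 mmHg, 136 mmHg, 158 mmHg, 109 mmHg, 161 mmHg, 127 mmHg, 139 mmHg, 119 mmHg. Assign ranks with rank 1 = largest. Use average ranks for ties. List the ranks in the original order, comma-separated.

Sorted (descending): 165, 165, 161, 158, 142, 139, 136, 127, 123, 119, 114, 109
The 2 values of 165 occupy positions 1–2 → average rank (1+2)/2 = 1.5.

1.5, 1.5, 5, 11, 9, 7, 4, 12, 3, 8, 6, 10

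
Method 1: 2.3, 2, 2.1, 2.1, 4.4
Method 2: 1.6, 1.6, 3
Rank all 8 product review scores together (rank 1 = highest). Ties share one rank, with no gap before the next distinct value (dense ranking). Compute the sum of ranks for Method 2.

Sorted (descending): 4.4, 3, 2.3, 2.1, 2.1, 2, 1.6, 1.6
The 2 values of 2.1 share dense rank 4.
The 2 values of 1.6 share dense rank 6.
Remaining distinct values take the next consecutive integers.
Method 2 values → pooled ranks: 1.6→6, 1.6→6, 3→2
Rank sum = 6 + 6 + 2 = 14

14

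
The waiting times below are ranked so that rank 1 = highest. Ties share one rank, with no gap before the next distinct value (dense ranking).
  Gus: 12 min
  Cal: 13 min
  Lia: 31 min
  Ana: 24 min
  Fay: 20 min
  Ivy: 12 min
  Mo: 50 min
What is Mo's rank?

1

Sorted (descending): 50, 31, 24, 20, 13, 12, 12
The 2 values of 12 share dense rank 6.
Remaining distinct values take the next consecutive integers.
Mo has value 50 min → rank 1.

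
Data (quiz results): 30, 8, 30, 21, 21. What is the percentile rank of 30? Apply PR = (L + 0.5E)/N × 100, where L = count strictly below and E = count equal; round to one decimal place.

80.0

N = 5.
Strictly below 30: 3. Equal to 30: 2.
PR = (3 + 0.5·2)/5 × 100 = 80.0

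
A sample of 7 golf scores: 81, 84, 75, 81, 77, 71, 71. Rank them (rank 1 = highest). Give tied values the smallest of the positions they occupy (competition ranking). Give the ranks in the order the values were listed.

2, 1, 5, 2, 4, 6, 6

Sorted (descending): 84, 81, 81, 77, 75, 71, 71
The 2 values of 81 occupy positions 2–3 → each gets rank 2.
The 2 values of 71 occupy positions 6–7 → each gets rank 6.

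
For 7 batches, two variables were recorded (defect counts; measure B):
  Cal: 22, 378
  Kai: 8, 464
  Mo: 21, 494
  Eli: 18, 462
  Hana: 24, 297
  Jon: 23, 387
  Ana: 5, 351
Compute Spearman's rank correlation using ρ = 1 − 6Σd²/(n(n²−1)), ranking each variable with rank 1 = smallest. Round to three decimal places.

Ranks of variable 1: 5, 2, 4, 3, 7, 6, 1
Ranks of variable 2: 3, 6, 7, 5, 1, 4, 2
d = r₁ − r₂: 2, -4, -3, -2, 6, 2, -1
d²: 4, 16, 9, 4, 36, 4, 1; Σd² = 74
ρ = 1 − 6·74/(7·48) = 1 − 444/336 = -0.321

-0.321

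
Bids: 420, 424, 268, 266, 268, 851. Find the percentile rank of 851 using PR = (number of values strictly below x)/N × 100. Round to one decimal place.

83.3

N = 6.
Strictly below 851: 5. Equal to 851: 1.
PR = 5/6 × 100 = 83.3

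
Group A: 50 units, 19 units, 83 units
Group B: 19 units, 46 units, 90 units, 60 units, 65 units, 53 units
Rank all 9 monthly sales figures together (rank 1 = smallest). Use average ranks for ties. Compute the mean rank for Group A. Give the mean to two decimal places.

Sorted (ascending): 19, 19, 46, 50, 53, 60, 65, 83, 90
The 2 values of 19 occupy positions 1–2 → average rank (1+2)/2 = 1.5.
Group A values → pooled ranks: 50→4, 19→1.5, 83→8
Mean rank = (4 + 1.5 + 8) / 3 = 4.50

4.50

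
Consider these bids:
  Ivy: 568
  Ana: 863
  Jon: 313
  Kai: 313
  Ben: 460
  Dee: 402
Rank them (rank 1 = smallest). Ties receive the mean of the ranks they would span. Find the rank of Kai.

1.5

Sorted (ascending): 313, 313, 402, 460, 568, 863
The 2 values of 313 occupy positions 1–2 → average rank (1+2)/2 = 1.5.
Kai has value 313 → rank 1.5.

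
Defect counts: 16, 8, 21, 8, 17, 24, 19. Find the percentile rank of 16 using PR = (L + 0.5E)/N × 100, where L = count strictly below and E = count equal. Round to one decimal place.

35.7

N = 7.
Strictly below 16: 2. Equal to 16: 1.
PR = (2 + 0.5·1)/7 × 100 = 35.7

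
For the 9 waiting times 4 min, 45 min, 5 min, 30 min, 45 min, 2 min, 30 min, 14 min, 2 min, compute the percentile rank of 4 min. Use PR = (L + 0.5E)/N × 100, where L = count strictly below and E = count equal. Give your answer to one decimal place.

27.8

N = 9.
Strictly below 4: 2. Equal to 4: 1.
PR = (2 + 0.5·1)/9 × 100 = 27.8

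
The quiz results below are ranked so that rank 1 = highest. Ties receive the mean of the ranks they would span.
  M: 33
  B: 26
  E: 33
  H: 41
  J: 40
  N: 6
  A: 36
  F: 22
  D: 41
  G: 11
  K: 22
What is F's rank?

8.5

Sorted (descending): 41, 41, 40, 36, 33, 33, 26, 22, 22, 11, 6
The 2 values of 41 occupy positions 1–2 → average rank (1+2)/2 = 1.5.
The 2 values of 33 occupy positions 5–6 → average rank (5+6)/2 = 5.5.
The 2 values of 22 occupy positions 8–9 → average rank (8+9)/2 = 8.5.
F has value 22 → rank 8.5.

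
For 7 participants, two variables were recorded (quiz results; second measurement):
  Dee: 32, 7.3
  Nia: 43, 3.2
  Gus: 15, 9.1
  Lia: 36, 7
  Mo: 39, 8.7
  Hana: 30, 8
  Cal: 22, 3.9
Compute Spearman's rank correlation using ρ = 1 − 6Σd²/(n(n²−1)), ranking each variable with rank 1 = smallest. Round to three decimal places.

-0.429

Ranks of variable 1: 4, 7, 1, 5, 6, 3, 2
Ranks of variable 2: 4, 1, 7, 3, 6, 5, 2
d = r₁ − r₂: 0, 6, -6, 2, 0, -2, 0
d²: 0, 36, 36, 4, 0, 4, 0; Σd² = 80
ρ = 1 − 6·80/(7·48) = 1 − 480/336 = -0.429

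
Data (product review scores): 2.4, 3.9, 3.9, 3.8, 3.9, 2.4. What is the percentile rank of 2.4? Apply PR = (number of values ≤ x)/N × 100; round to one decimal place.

33.3

N = 6.
Strictly below 2.4: 0. Equal to 2.4: 2.
PR = 2/6 × 100 = 33.3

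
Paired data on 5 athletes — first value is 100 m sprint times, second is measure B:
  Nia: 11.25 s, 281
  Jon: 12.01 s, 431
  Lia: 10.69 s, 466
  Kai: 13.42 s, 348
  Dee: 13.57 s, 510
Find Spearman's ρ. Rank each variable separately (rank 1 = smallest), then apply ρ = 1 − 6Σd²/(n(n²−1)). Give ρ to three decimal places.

Ranks of variable 1: 2, 3, 1, 4, 5
Ranks of variable 2: 1, 3, 4, 2, 5
d = r₁ − r₂: 1, 0, -3, 2, 0
d²: 1, 0, 9, 4, 0; Σd² = 14
ρ = 1 − 6·14/(5·24) = 1 − 84/120 = 0.300

0.300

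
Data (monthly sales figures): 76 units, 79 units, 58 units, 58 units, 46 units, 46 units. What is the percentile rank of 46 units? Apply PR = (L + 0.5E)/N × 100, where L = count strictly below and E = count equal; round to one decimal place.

16.7

N = 6.
Strictly below 46: 0. Equal to 46: 2.
PR = (0 + 0.5·2)/6 × 100 = 16.7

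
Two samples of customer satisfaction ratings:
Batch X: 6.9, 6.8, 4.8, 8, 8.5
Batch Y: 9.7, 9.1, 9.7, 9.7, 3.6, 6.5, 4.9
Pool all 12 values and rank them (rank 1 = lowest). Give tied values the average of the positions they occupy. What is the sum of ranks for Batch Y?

Sorted (ascending): 3.6, 4.8, 4.9, 6.5, 6.8, 6.9, 8, 8.5, 9.1, 9.7, 9.7, 9.7
The 3 values of 9.7 occupy positions 10–12 → average rank 11.
Batch Y values → pooled ranks: 9.7→11, 9.1→9, 9.7→11, 9.7→11, 3.6→1, 6.5→4, 4.9→3
Rank sum = 11 + 9 + 11 + 11 + 1 + 4 + 3 = 50

50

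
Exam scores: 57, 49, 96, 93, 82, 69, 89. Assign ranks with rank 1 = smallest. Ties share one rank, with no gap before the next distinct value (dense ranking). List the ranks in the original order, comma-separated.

2, 1, 7, 6, 4, 3, 5

Sorted (ascending): 49, 57, 69, 82, 89, 93, 96
No ties — each value takes its position as its rank.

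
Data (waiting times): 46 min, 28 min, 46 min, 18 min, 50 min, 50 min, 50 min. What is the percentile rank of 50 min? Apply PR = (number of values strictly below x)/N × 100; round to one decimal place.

57.1

N = 7.
Strictly below 50: 4. Equal to 50: 3.
PR = 4/7 × 100 = 57.1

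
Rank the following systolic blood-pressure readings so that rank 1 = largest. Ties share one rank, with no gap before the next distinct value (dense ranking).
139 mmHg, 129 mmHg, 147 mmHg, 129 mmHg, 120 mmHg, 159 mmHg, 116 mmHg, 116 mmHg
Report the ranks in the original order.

3, 4, 2, 4, 5, 1, 6, 6

Sorted (descending): 159, 147, 139, 129, 129, 120, 116, 116
The 2 values of 129 share dense rank 4.
The 2 values of 116 share dense rank 6.
Remaining distinct values take the next consecutive integers.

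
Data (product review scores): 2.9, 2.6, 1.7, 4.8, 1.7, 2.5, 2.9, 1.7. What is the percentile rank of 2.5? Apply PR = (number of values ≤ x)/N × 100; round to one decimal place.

50.0

N = 8.
Strictly below 2.5: 3. Equal to 2.5: 1.
PR = 4/8 × 100 = 50.0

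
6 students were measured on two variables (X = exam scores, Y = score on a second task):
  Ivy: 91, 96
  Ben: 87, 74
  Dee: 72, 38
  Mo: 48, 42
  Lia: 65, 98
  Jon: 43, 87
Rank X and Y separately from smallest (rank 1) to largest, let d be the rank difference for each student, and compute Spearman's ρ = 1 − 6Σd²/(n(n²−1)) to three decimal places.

Ranks of variable 1: 6, 5, 4, 2, 3, 1
Ranks of variable 2: 5, 3, 1, 2, 6, 4
d = r₁ − r₂: 1, 2, 3, 0, -3, -3
d²: 1, 4, 9, 0, 9, 9; Σd² = 32
ρ = 1 − 6·32/(6·35) = 1 − 192/210 = 0.086

0.086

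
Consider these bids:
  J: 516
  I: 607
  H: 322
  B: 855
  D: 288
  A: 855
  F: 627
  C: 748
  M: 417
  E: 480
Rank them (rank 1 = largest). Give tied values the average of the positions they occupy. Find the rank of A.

1.5

Sorted (descending): 855, 855, 748, 627, 607, 516, 480, 417, 322, 288
The 2 values of 855 occupy positions 1–2 → average rank (1+2)/2 = 1.5.
A has value 855 → rank 1.5.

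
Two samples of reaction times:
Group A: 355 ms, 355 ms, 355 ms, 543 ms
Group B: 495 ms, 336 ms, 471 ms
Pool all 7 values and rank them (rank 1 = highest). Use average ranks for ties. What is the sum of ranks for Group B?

Sorted (descending): 543, 495, 471, 355, 355, 355, 336
The 3 values of 355 occupy positions 4–6 → average rank 5.
Group B values → pooled ranks: 495→2, 336→7, 471→3
Rank sum = 2 + 7 + 3 = 12

12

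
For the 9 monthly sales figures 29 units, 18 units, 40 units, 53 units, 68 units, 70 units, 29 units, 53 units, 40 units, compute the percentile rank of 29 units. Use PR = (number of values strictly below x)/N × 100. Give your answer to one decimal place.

11.1

N = 9.
Strictly below 29: 1. Equal to 29: 2.
PR = 1/9 × 100 = 11.1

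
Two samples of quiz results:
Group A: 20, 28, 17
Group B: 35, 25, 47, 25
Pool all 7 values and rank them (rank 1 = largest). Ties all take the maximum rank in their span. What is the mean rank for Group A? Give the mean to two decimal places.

Sorted (descending): 47, 35, 28, 25, 25, 20, 17
The 2 values of 25 occupy positions 4–5 → each gets rank 5.
Group A values → pooled ranks: 20→6, 28→3, 17→7
Mean rank = (6 + 3 + 7) / 3 = 5.33

5.33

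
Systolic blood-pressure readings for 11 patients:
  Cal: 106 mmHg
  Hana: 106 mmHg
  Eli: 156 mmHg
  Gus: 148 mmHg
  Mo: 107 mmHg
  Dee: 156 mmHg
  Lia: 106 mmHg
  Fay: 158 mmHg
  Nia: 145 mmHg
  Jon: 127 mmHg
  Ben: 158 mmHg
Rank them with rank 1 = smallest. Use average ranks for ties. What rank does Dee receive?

8.5

Sorted (ascending): 106, 106, 106, 107, 127, 145, 148, 156, 156, 158, 158
The 3 values of 106 occupy positions 1–3 → average rank 2.
The 2 values of 156 occupy positions 8–9 → average rank (8+9)/2 = 8.5.
The 2 values of 158 occupy positions 10–11 → average rank (10+11)/2 = 10.5.
Dee has value 156 mmHg → rank 8.5.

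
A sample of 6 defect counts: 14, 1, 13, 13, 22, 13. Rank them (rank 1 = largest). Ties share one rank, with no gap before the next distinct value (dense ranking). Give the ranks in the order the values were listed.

Sorted (descending): 22, 14, 13, 13, 13, 1
The 3 values of 13 share dense rank 3.
Remaining distinct values take the next consecutive integers.

2, 4, 3, 3, 1, 3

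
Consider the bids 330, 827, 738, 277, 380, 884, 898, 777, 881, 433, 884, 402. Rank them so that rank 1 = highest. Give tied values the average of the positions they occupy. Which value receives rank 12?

277

Sorted (descending): 898, 884, 884, 881, 827, 777, 738, 433, 402, 380, 330, 277
The 2 values of 884 occupy positions 2–3 → average rank (2+3)/2 = 2.5.
Rank 12 → value 277.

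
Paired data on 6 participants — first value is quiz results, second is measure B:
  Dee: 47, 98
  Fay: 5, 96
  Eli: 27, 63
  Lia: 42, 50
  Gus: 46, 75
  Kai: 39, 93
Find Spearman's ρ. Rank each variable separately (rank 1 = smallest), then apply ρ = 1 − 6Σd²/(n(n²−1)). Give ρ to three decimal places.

0.143

Ranks of variable 1: 6, 1, 2, 4, 5, 3
Ranks of variable 2: 6, 5, 2, 1, 3, 4
d = r₁ − r₂: 0, -4, 0, 3, 2, -1
d²: 0, 16, 0, 9, 4, 1; Σd² = 30
ρ = 1 − 6·30/(6·35) = 1 − 180/210 = 0.143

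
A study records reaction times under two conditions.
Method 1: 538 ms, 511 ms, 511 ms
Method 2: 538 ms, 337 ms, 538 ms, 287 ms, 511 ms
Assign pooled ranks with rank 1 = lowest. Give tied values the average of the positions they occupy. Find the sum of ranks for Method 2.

Sorted (ascending): 287, 337, 511, 511, 511, 538, 538, 538
The 3 values of 511 occupy positions 3–5 → average rank 4.
The 3 values of 538 occupy positions 6–8 → average rank 7.
Method 2 values → pooled ranks: 538→7, 337→2, 538→7, 287→1, 511→4
Rank sum = 7 + 2 + 7 + 1 + 4 = 21

21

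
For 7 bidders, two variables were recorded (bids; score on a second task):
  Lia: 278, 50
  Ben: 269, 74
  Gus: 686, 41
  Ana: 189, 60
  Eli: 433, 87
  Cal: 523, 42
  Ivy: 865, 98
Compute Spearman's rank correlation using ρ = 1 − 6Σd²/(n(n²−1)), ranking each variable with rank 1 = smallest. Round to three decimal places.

0.000

Ranks of variable 1: 3, 2, 6, 1, 4, 5, 7
Ranks of variable 2: 3, 5, 1, 4, 6, 2, 7
d = r₁ − r₂: 0, -3, 5, -3, -2, 3, 0
d²: 0, 9, 25, 9, 4, 9, 0; Σd² = 56
ρ = 1 − 6·56/(7·48) = 1 − 336/336 = 0.000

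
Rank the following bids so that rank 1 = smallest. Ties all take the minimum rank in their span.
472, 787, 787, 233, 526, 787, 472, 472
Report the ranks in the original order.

2, 6, 6, 1, 5, 6, 2, 2

Sorted (ascending): 233, 472, 472, 472, 526, 787, 787, 787
The 3 values of 472 occupy positions 2–4 → each gets rank 2.
The 3 values of 787 occupy positions 6–8 → each gets rank 6.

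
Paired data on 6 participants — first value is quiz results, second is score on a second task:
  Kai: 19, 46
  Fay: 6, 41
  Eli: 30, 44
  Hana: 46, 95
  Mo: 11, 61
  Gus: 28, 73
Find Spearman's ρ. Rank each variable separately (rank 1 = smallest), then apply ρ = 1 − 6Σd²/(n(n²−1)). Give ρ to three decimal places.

0.600

Ranks of variable 1: 3, 1, 5, 6, 2, 4
Ranks of variable 2: 3, 1, 2, 6, 4, 5
d = r₁ − r₂: 0, 0, 3, 0, -2, -1
d²: 0, 0, 9, 0, 4, 1; Σd² = 14
ρ = 1 − 6·14/(6·35) = 1 − 84/210 = 0.600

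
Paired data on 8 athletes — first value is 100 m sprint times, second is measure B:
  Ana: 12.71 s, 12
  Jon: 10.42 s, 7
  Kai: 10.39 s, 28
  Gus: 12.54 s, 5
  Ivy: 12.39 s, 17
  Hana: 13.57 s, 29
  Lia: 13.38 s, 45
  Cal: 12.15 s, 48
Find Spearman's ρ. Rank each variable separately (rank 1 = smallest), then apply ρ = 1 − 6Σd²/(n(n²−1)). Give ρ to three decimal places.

Ranks of variable 1: 6, 2, 1, 5, 4, 8, 7, 3
Ranks of variable 2: 3, 2, 5, 1, 4, 6, 7, 8
d = r₁ − r₂: 3, 0, -4, 4, 0, 2, 0, -5
d²: 9, 0, 16, 16, 0, 4, 0, 25; Σd² = 70
ρ = 1 − 6·70/(8·63) = 1 − 420/504 = 0.167

0.167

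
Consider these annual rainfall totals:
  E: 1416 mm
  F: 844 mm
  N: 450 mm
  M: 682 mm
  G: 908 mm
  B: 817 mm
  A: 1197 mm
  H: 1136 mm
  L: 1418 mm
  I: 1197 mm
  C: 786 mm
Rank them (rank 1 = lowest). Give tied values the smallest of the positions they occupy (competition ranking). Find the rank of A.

Sorted (ascending): 450, 682, 786, 817, 844, 908, 1136, 1197, 1197, 1416, 1418
The 2 values of 1197 occupy positions 8–9 → each gets rank 8.
A has value 1197 mm → rank 8.

8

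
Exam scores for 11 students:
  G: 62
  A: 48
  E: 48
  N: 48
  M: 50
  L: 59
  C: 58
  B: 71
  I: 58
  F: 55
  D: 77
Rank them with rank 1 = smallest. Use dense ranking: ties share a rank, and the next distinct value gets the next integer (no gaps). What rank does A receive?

Sorted (ascending): 48, 48, 48, 50, 55, 58, 58, 59, 62, 71, 77
The 3 values of 48 share dense rank 1.
The 2 values of 58 share dense rank 4.
Remaining distinct values take the next consecutive integers.
A has value 48 → rank 1.

1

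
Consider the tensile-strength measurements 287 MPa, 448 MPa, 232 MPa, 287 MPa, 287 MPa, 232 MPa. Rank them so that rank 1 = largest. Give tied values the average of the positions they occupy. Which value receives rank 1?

448

Sorted (descending): 448, 287, 287, 287, 232, 232
The 3 values of 287 occupy positions 2–4 → average rank 3.
The 2 values of 232 occupy positions 5–6 → average rank (5+6)/2 = 5.5.
Rank 1 → value 448.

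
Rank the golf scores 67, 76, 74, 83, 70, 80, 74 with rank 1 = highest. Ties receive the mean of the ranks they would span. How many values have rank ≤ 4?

3

Sorted (descending): 83, 80, 76, 74, 74, 70, 67
The 2 values of 74 occupy positions 4–5 → average rank (4+5)/2 = 4.5.
Ranks ≤ 4: {1, 2, 3} → 3 values.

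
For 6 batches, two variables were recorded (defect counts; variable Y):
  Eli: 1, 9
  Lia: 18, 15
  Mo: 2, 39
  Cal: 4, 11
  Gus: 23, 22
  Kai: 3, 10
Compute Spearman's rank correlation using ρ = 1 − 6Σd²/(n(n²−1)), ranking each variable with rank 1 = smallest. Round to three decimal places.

Ranks of variable 1: 1, 5, 2, 4, 6, 3
Ranks of variable 2: 1, 4, 6, 3, 5, 2
d = r₁ − r₂: 0, 1, -4, 1, 1, 1
d²: 0, 1, 16, 1, 1, 1; Σd² = 20
ρ = 1 − 6·20/(6·35) = 1 − 120/210 = 0.429

0.429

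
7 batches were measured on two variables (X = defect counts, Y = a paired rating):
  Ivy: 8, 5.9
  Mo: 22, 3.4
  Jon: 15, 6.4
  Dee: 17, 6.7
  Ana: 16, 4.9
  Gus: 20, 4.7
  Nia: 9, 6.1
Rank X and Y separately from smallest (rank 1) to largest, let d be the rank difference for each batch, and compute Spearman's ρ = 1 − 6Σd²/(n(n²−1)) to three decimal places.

Ranks of variable 1: 1, 7, 3, 5, 4, 6, 2
Ranks of variable 2: 4, 1, 6, 7, 3, 2, 5
d = r₁ − r₂: -3, 6, -3, -2, 1, 4, -3
d²: 9, 36, 9, 4, 1, 16, 9; Σd² = 84
ρ = 1 − 6·84/(7·48) = 1 − 504/336 = -0.500

-0.500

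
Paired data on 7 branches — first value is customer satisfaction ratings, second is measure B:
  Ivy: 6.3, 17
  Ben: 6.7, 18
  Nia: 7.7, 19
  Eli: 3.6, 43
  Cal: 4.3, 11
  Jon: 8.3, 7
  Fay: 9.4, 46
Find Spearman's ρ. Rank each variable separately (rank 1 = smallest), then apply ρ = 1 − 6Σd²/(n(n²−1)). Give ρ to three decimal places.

Ranks of variable 1: 3, 4, 5, 1, 2, 6, 7
Ranks of variable 2: 3, 4, 5, 6, 2, 1, 7
d = r₁ − r₂: 0, 0, 0, -5, 0, 5, 0
d²: 0, 0, 0, 25, 0, 25, 0; Σd² = 50
ρ = 1 − 6·50/(7·48) = 1 − 300/336 = 0.107

0.107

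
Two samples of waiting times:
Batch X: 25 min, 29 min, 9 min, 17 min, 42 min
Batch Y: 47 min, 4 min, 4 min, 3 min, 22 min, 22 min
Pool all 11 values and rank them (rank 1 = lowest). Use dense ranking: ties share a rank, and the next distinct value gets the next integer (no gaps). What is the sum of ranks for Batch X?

28

Sorted (ascending): 3, 4, 4, 9, 17, 22, 22, 25, 29, 42, 47
The 2 values of 4 share dense rank 2.
The 2 values of 22 share dense rank 5.
Remaining distinct values take the next consecutive integers.
Batch X values → pooled ranks: 25→6, 29→7, 9→3, 17→4, 42→8
Rank sum = 6 + 7 + 3 + 4 + 8 = 28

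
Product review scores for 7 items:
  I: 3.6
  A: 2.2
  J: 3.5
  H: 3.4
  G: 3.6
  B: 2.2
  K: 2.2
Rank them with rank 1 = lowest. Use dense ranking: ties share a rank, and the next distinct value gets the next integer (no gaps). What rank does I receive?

4

Sorted (ascending): 2.2, 2.2, 2.2, 3.4, 3.5, 3.6, 3.6
The 3 values of 2.2 share dense rank 1.
The 2 values of 3.6 share dense rank 4.
Remaining distinct values take the next consecutive integers.
I has value 3.6 → rank 4.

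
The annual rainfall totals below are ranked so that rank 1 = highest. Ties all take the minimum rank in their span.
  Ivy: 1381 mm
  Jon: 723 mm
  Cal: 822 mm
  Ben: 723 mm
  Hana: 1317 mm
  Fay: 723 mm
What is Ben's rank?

Sorted (descending): 1381, 1317, 822, 723, 723, 723
The 3 values of 723 occupy positions 4–6 → each gets rank 4.
Ben has value 723 mm → rank 4.

4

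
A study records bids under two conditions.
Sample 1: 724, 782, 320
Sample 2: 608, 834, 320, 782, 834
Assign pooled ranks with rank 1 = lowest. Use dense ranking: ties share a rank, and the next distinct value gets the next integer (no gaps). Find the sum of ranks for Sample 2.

Sorted (ascending): 320, 320, 608, 724, 782, 782, 834, 834
The 2 values of 320 share dense rank 1.
The 2 values of 782 share dense rank 4.
The 2 values of 834 share dense rank 5.
Remaining distinct values take the next consecutive integers.
Sample 2 values → pooled ranks: 608→2, 834→5, 320→1, 782→4, 834→5
Rank sum = 2 + 5 + 1 + 4 + 5 = 17

17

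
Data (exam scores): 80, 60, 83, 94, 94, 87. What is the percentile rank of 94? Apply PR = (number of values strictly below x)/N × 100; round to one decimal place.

66.7

N = 6.
Strictly below 94: 4. Equal to 94: 2.
PR = 4/6 × 100 = 66.7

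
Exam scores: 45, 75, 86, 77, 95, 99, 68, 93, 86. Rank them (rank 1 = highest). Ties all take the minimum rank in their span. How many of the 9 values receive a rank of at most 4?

5

Sorted (descending): 99, 95, 93, 86, 86, 77, 75, 68, 45
The 2 values of 86 occupy positions 4–5 → each gets rank 4.
Ranks ≤ 4: {1, 2, 3, 4, 4} → 5 values.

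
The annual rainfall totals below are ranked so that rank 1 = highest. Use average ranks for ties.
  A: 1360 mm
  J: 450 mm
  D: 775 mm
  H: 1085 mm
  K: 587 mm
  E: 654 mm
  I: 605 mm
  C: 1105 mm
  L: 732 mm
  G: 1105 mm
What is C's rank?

Sorted (descending): 1360, 1105, 1105, 1085, 775, 732, 654, 605, 587, 450
The 2 values of 1105 occupy positions 2–3 → average rank (2+3)/2 = 2.5.
C has value 1105 mm → rank 2.5.

2.5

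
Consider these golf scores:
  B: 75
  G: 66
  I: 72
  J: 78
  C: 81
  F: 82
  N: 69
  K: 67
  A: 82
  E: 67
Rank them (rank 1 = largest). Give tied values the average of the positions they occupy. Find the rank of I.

Sorted (descending): 82, 82, 81, 78, 75, 72, 69, 67, 67, 66
The 2 values of 82 occupy positions 1–2 → average rank (1+2)/2 = 1.5.
The 2 values of 67 occupy positions 8–9 → average rank (8+9)/2 = 8.5.
I has value 72 → rank 6.

6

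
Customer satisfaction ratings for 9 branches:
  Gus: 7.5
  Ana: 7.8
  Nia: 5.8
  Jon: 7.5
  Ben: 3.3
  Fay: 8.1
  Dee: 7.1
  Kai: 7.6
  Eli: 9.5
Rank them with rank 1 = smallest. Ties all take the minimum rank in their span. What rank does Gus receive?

4

Sorted (ascending): 3.3, 5.8, 7.1, 7.5, 7.5, 7.6, 7.8, 8.1, 9.5
The 2 values of 7.5 occupy positions 4–5 → each gets rank 4.
Gus has value 7.5 → rank 4.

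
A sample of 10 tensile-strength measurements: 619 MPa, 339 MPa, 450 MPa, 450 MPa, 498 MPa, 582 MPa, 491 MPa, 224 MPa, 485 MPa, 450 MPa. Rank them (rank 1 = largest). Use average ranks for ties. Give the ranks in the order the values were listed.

1, 9, 7, 7, 3, 2, 4, 10, 5, 7

Sorted (descending): 619, 582, 498, 491, 485, 450, 450, 450, 339, 224
The 3 values of 450 occupy positions 6–8 → average rank 7.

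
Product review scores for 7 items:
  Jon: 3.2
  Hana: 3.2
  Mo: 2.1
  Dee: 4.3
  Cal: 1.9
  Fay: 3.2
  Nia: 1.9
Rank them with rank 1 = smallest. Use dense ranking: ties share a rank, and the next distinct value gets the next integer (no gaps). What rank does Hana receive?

Sorted (ascending): 1.9, 1.9, 2.1, 3.2, 3.2, 3.2, 4.3
The 2 values of 1.9 share dense rank 1.
The 3 values of 3.2 share dense rank 3.
Remaining distinct values take the next consecutive integers.
Hana has value 3.2 → rank 3.

3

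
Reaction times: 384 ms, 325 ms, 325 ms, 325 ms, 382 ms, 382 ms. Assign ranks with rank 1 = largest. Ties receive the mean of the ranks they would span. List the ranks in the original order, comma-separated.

1, 5, 5, 5, 2.5, 2.5

Sorted (descending): 384, 382, 382, 325, 325, 325
The 2 values of 382 occupy positions 2–3 → average rank (2+3)/2 = 2.5.
The 3 values of 325 occupy positions 4–6 → average rank 5.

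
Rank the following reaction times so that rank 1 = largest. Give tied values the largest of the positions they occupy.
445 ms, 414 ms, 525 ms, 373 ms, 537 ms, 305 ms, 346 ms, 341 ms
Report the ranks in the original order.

3, 4, 2, 5, 1, 8, 6, 7

Sorted (descending): 537, 525, 445, 414, 373, 346, 341, 305
No ties — each value takes its position as its rank.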